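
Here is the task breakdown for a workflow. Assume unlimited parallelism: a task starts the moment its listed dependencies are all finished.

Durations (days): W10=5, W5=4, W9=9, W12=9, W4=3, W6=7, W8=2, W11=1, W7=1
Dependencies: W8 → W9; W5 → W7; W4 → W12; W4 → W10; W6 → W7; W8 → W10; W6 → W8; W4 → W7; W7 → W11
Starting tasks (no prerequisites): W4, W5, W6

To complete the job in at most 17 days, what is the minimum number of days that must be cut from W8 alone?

Current finish: 18 days; target: 17.
W8 is on every critical path, so each day cut from W8 cuts the finish by one (this holds down to a finish of 17).
Need 18 − 17 = 1 day off W8 → W8 becomes 1 day, finish becomes 17.

1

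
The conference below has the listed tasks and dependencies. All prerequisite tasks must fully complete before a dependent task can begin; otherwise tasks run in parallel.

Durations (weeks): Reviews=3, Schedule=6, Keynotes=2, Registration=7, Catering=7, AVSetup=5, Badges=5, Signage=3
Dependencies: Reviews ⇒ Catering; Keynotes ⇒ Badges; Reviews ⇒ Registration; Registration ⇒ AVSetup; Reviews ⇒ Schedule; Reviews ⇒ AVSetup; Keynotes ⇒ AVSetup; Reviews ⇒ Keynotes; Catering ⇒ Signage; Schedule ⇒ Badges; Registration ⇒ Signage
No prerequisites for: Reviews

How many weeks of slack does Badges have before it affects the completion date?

1

The longest chain is Reviews→Registration→AVSetup = 3+7+5 = 15; overall finish 15 weeks.
The longest chain containing Badges totals 14 weeks.
So Badges can slip 15 − 14 = 1 week.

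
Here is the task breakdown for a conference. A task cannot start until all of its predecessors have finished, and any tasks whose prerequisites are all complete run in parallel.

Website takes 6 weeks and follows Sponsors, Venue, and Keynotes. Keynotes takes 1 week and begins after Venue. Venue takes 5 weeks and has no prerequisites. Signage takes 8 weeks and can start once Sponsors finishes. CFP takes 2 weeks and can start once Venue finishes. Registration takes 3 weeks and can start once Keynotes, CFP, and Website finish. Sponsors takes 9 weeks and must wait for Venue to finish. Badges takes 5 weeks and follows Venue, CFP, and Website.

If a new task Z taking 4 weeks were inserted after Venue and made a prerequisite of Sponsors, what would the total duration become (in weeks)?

Originally the job takes 25 weeks.
With Z inserted, Sponsors now waits for max(Venue, Z).
New critical path: Venue→Z→Sponsors→Website→Badges = 5+4+9+6+5 = 29 ⇒ 29 weeks.

29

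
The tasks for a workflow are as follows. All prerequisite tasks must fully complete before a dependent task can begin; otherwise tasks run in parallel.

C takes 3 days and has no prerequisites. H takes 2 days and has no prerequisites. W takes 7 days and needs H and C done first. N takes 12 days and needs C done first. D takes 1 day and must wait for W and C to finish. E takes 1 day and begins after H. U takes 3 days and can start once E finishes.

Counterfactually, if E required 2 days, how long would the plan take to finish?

15

The binding path is C→N = 3+12 = 15; finish at 15 days.
The longest path through E is only 6 days, so E has float 9.
That remains the longest chain; total 15 days.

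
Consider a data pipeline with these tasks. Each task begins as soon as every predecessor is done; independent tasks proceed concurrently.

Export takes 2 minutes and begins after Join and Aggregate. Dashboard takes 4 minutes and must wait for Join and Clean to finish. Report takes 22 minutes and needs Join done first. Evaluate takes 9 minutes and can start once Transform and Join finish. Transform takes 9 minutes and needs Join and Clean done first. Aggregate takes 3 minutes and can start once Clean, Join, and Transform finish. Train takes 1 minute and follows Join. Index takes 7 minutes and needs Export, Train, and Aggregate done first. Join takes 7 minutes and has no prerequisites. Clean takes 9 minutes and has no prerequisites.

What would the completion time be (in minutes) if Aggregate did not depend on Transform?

Before: longest chain Clean→Transform→Aggregate→Export→Index = 9+9+3+2+7 = 30, finish 30.
Without Transform→Aggregate, Aggregate's earliest start moves from 18 to 9.
After: Join→Report = 7+22 = 29 → 29 minutes.

29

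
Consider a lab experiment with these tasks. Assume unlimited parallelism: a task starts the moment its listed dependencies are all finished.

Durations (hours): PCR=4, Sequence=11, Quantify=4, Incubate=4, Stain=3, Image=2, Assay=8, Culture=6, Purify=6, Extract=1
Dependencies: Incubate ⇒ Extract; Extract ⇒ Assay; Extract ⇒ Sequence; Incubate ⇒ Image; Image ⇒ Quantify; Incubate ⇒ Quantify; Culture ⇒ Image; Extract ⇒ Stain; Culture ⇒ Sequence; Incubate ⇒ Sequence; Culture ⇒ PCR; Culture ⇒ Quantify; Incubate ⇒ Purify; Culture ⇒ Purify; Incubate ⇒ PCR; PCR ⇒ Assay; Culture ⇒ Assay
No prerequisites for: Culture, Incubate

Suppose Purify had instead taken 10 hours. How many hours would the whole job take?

Baseline: Culture→PCR→Assay = 6+4+8 = 18 → 18 hours.
Purify has 6 hours of float (longest path through it is 12).
That remains the longest chain; total 18 hours.

18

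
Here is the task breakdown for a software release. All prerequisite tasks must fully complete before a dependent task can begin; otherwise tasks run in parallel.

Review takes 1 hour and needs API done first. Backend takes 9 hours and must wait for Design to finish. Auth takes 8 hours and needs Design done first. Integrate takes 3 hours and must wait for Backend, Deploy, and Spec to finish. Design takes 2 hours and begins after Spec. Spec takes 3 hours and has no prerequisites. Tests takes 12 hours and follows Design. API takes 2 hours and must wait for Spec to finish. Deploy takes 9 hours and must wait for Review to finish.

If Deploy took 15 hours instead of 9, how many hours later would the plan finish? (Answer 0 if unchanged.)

Critical path before the change: Spec→API→Review→Deploy→Integrate = 3+2+1+9+3 = 18 giving 18 hours.
Deploy is on the critical path; changing it to 15 makes that path 24 hours.
That remains the longest chain; total 24 hours.
Change in finish: 24 − 18 = +6 hours.

6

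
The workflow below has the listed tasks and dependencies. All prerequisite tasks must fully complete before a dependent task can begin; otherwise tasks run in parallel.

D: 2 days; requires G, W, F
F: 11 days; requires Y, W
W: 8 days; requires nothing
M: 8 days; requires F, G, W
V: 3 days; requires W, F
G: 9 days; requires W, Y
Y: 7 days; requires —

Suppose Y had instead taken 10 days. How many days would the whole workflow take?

As given, the longest chain is W→F→M = 8+11+8 = 27, so the finish is 27 days.
Y is off the critical path — its longest chain is 26 days, giving 1 of slack.
Now Y→F→M = 10+11+8 = 29 is longest, so the finish becomes 29 days.

29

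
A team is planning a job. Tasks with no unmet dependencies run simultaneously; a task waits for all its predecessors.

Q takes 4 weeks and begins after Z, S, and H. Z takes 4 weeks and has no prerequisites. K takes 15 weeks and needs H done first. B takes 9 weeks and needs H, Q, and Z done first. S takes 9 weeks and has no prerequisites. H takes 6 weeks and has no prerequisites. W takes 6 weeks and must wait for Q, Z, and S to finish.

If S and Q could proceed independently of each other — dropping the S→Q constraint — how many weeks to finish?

Original critical path: S→Q→B = 9+4+9 = 22 ⇒ 22 weeks.
Without S→Q, Q's earliest start moves from 9 to 6.
New critical path: H→K = 6+15 = 21 ⇒ 21 weeks.

21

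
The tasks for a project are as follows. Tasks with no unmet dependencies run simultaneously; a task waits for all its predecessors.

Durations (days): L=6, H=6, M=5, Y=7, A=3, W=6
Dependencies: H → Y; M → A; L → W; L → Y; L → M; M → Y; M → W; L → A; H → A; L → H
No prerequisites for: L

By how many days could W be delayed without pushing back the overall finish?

2

The longest chain is L→H→Y = 6+6+7 = 19; overall finish 19 days.
W finishes as early as 17 and must finish by 19.
Slack of W = 13 − 11 = 2 days.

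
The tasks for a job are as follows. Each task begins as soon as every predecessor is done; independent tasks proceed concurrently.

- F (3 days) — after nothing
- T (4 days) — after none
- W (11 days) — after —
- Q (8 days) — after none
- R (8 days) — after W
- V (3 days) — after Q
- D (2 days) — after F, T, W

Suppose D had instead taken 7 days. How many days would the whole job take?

19

Actual critical path: W→R = 11+8 = 19 ⇒ 19 days.
D has 6 days of float (longest path through it is 13).
That remains the longest chain; total 19 days.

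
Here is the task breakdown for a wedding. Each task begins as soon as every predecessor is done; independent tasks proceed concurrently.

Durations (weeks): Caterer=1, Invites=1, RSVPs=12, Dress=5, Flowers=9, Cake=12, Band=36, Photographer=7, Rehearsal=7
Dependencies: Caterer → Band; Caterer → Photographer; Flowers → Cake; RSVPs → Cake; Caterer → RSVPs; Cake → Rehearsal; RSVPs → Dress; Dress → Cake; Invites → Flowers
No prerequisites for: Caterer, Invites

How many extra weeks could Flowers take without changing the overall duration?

Caterer→RSVPs→Dress→Cake→Rehearsal = 1+12+5+12+7 = 37 sets the makespan at 37 weeks.
The longest chain containing Flowers totals 29 weeks.
Float = 37 − 29 = 8.

8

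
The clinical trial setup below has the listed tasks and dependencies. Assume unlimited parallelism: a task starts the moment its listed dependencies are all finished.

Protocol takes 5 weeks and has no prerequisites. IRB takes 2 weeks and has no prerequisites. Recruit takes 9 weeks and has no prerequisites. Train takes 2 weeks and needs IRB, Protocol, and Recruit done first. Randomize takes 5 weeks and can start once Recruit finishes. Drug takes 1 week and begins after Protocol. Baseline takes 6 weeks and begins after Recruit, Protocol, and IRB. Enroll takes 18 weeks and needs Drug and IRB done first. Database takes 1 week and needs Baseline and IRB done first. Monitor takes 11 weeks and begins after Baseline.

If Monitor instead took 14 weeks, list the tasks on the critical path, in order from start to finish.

Recruit, Baseline, Monitor

Critical path before the change: Recruit→Baseline→Monitor = 9+6+11 = 26 giving 26 weeks.
Monitor is on the critical path; changing it to 14 makes that path 29 weeks.
That remains the longest chain; total 29 weeks.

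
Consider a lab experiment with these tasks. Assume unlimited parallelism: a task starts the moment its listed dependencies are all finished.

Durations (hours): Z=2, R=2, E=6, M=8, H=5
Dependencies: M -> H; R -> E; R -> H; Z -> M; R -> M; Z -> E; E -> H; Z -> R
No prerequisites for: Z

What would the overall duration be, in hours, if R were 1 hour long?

16

The binding path is Z→R→M→H = 2+2+8+5 = 17; finish at 17 hours.
R is on the critical path; changing it to 1 makes that path 16 hours.
That remains the longest chain; total 16 hours.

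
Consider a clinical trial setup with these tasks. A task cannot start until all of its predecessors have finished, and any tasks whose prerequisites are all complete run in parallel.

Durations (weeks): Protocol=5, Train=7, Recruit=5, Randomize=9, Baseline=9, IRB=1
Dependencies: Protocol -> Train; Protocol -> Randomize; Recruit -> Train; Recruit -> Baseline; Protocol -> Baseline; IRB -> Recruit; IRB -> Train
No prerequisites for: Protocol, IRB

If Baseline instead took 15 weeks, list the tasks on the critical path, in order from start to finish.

Critical path before the change: IRB→Recruit→Baseline = 1+5+9 = 15 giving 15 weeks.
Since Baseline is critical, the +6 change carries straight to that chain (now 21 weeks).
The critical path is still IRB→Recruit→Baseline; finish is now 21 weeks.

IRB, Recruit, Baseline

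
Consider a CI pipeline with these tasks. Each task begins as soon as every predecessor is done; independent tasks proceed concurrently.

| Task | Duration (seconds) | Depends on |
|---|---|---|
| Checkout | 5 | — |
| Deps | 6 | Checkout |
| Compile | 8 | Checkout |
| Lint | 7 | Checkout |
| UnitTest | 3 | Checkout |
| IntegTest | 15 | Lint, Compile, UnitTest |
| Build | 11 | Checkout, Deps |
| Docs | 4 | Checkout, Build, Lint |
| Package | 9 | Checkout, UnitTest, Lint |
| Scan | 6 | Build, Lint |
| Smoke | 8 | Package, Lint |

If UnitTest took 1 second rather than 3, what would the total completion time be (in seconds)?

The binding path is Checkout→Lint→Package→Smoke = 5+7+9+8 = 29; finish at 29 seconds.
UnitTest has 4 seconds of float (longest path through it is 25).
That remains the longest chain; total 29 seconds.

29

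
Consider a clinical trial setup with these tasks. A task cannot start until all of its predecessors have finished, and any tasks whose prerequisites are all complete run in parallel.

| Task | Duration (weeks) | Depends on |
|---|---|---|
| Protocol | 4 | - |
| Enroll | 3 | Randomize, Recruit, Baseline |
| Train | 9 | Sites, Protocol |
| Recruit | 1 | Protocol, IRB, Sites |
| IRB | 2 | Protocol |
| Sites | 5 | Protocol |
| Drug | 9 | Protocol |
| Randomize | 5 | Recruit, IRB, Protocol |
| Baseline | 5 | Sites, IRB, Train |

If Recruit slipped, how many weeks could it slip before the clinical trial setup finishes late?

Critical path: Protocol→Sites→Train→Baseline→Enroll = 4+5+9+5+3 = 26, so the finish is 26 weeks.
Recruit finishes as early as 10 and must finish by 18.
Slack of Recruit = 17 − 9 = 8 weeks.

8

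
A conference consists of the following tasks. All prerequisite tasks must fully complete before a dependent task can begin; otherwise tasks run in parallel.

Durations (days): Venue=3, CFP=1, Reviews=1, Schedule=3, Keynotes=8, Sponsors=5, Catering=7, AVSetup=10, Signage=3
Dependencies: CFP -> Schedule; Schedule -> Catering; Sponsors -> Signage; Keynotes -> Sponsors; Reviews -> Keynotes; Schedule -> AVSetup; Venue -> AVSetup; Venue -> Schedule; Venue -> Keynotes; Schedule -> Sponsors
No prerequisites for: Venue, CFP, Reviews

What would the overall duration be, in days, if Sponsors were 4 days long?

Critical path before the change: Venue→Keynotes→Sponsors→Signage = 3+8+5+3 = 19 giving 19 days.
Since Sponsors is critical, the -1 change carries straight to that chain (now 18 days).
No other chain overtakes it, so the finish is 18 days.

18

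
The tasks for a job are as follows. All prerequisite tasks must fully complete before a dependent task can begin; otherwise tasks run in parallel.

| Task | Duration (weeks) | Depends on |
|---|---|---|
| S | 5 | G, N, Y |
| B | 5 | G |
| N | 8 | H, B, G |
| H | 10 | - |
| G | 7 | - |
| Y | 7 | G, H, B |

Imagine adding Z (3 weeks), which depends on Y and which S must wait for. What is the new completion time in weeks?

Originally the schedule takes 25 weeks.
With Z inserted, S now waits for max(G, N, Y, Z).
New critical path: G→B→Y→Z→S = 7+5+7+3+5 = 27 ⇒ 27 weeks.

27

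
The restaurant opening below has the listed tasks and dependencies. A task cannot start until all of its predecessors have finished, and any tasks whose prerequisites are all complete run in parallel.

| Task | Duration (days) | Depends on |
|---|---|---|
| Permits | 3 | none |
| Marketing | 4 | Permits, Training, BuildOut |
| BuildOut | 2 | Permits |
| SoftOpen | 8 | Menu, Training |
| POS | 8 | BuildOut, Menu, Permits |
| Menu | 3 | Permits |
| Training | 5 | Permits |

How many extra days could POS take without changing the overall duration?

Permits→Training→SoftOpen = 3+5+8 = 16 sets the makespan at 16 days.
Longest path through POS: 14 days (earliest finish 14, latest finish 16).
Float = 16 − 14 = 2.

2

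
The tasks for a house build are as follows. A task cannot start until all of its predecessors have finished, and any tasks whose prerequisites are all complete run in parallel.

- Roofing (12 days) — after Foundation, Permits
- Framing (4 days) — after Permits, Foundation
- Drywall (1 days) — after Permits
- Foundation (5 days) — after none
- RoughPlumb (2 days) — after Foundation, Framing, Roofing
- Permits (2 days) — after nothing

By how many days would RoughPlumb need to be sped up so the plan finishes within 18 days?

1

Current finish: 19 days; target: 18.
RoughPlumb is on every critical path, so each day cut from RoughPlumb cuts the finish by one (this holds down to a finish of 18).
Need 19 − 18 = 1 day off RoughPlumb → RoughPlumb becomes 1 day, finish becomes 18.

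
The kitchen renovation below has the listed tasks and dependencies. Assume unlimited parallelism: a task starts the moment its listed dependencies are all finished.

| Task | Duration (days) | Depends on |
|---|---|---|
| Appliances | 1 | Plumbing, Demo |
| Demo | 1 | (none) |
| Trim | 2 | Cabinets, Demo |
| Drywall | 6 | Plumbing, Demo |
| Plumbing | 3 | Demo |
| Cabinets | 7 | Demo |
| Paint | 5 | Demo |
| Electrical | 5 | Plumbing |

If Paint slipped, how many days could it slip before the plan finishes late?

The longest chain is Demo→Plumbing→Drywall = 1+3+6 = 10; overall finish 10 days.
Paint finishes as early as 6 and must finish by 10.
Slack of Paint = 5 − 1 = 4 days.

4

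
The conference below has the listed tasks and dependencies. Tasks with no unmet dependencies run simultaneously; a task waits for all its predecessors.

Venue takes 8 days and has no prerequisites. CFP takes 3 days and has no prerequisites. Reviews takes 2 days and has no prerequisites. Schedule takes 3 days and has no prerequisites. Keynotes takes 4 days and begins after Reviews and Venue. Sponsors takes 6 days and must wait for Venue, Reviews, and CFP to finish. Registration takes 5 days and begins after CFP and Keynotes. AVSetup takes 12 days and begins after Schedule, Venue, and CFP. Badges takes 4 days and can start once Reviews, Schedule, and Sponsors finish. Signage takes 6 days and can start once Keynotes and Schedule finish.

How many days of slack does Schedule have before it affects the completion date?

The longest chain is Venue→AVSetup = 8+12 = 20; overall finish 20 days.
Longest path through Schedule: 15 days (earliest finish 3, latest finish 8).
Float = 20 − 15 = 5.

5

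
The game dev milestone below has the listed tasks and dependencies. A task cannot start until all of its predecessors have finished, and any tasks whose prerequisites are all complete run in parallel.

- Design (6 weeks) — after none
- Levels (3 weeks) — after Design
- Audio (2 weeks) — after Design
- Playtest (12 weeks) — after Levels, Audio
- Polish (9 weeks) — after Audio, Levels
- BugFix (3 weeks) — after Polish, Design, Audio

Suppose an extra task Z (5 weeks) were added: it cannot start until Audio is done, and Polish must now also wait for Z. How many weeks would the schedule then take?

Originally the schedule takes 21 weeks.
With Z inserted, Polish now waits for max(Audio, Levels, Z).
New critical path: Design→Audio→Z→Polish→BugFix = 6+2+5+9+3 = 25 ⇒ 25 weeks.

25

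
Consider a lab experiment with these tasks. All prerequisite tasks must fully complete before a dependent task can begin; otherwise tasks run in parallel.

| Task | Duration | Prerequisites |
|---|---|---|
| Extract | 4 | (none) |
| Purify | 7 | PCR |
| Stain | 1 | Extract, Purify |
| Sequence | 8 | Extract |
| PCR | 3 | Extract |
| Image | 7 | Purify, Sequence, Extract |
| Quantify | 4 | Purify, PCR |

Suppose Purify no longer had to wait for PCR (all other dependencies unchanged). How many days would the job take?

Original critical path: Extract→PCR→Purify→Image = 4+3+7+7 = 21 ⇒ 21 days.
Without PCR→Purify, Purify's earliest start moves from 7 to 0.
The longest chain is now Extract→Sequence→Image = 4+8+7 = 19, so the job takes 19 days.

19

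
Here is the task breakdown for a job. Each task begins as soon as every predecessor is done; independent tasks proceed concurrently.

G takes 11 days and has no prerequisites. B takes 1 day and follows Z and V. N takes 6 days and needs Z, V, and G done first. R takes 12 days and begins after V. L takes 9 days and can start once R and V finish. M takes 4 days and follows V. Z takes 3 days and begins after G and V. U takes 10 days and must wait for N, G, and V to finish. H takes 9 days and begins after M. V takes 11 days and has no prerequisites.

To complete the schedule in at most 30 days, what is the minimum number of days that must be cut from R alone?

2

Current finish: 32 days; target: 30.
R is on every critical path, so each day cut from R cuts the finish by one (this holds down to a finish of 30).
Need 32 − 30 = 2 days off R → R becomes 10 days, finish becomes 30.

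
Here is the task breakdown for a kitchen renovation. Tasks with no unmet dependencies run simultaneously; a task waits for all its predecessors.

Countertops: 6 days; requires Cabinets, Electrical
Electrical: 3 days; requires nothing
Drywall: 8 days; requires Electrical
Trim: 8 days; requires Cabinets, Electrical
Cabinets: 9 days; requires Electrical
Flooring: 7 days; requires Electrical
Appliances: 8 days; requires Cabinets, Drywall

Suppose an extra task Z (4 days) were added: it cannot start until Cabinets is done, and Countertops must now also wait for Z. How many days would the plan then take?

22

Originally the plan takes 20 days.
With Z inserted, Countertops now waits for max(Cabinets, Electrical, Z).
New critical path: Electrical→Cabinets→Z→Countertops = 3+9+4+6 = 22 ⇒ 22 days.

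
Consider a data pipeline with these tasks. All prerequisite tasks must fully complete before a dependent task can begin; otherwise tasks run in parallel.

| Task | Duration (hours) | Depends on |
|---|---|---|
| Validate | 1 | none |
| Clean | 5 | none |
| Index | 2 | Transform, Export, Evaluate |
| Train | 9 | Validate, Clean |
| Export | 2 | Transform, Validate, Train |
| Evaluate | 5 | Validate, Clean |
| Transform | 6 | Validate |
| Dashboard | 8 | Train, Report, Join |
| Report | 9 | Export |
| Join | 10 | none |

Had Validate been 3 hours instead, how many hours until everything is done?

Actual critical path: Clean→Train→Export→Report→Dashboard = 5+9+2+9+8 = 33 ⇒ 33 hours.
Validate is off the critical path — its longest chain is 29 hours, giving 4 of slack.
The critical path is still Clean→Train→Export→Report→Dashboard; finish is now 33 hours.

33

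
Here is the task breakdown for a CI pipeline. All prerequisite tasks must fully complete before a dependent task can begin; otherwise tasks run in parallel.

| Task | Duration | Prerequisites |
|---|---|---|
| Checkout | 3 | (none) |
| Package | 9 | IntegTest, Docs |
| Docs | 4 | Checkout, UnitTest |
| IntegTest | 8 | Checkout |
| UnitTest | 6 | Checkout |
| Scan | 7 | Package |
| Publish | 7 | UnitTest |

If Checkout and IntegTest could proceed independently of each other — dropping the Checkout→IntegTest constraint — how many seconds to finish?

29

Original critical path: Checkout→UnitTest→Docs→Package→Scan = 3+6+4+9+7 = 29 ⇒ 29 seconds.
Without Checkout→IntegTest, IntegTest's earliest start moves from 3 to 0.
After: Checkout→UnitTest→Docs→Package→Scan = 3+6+4+9+7 = 29 → 29 seconds.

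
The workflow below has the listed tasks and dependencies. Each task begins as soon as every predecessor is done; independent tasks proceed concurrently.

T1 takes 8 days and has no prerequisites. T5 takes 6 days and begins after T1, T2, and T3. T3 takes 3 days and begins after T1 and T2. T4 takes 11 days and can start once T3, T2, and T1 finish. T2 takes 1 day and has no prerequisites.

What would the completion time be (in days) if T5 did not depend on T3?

Before: longest chain T1→T3→T4 = 8+3+11 = 22, finish 22.
Without T3→T5, T5's earliest start moves from 11 to 8.
After: T1→T3→T4 = 8+3+11 = 22 → 22 days.

22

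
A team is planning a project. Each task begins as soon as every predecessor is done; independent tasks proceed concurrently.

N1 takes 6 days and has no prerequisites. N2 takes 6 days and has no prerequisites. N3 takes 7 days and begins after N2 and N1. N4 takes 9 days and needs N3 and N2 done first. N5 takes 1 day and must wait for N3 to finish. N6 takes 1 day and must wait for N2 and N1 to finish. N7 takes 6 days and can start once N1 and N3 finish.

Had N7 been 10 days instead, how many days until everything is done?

23

As given, the longest chain is N1→N3→N4 = 6+7+9 = 22, so the finish is 22 days.
N7 is off the critical path — its longest chain is 19 days, giving 3 of slack.
The binding chain switches to N1→N3→N7 = 6+7+10 = 23; finish 23 days.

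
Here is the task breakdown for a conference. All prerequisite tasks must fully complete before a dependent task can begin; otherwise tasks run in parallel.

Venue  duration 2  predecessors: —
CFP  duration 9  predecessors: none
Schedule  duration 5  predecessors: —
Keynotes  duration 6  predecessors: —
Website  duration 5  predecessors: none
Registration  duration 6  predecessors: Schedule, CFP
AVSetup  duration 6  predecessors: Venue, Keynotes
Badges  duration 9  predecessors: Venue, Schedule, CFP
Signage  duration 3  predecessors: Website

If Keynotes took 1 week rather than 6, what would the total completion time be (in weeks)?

The binding path is CFP→Badges = 9+9 = 18; finish at 18 weeks.
Keynotes is off the critical path — its longest chain is 12 weeks, giving 6 of slack.
The critical path is still CFP→Badges; finish is now 18 weeks.

18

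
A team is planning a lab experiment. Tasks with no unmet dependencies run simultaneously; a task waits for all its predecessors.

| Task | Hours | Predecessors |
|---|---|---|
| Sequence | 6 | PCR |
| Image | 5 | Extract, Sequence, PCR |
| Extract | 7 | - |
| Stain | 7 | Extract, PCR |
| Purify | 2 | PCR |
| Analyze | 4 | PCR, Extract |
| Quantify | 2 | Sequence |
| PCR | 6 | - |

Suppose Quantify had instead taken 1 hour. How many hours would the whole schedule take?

17

The binding path is PCR→Sequence→Image = 6+6+5 = 17; finish at 17 hours.
Quantify is off the critical path — its longest chain is 14 hours, giving 3 of slack.
The critical path is still PCR→Sequence→Image; finish is now 17 hours.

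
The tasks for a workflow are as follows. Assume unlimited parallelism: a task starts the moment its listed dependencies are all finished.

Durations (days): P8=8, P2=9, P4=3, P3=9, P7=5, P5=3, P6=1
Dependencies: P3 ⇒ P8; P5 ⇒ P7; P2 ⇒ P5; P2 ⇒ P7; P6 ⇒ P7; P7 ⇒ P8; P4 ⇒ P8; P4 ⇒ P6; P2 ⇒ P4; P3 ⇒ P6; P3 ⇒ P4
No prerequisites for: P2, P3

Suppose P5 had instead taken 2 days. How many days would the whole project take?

26

As given, the longest chain is P2→P4→P6→P7→P8 = 9+3+1+5+8 = 26, so the finish is 26 days.
P5 has 1 day of float (longest path through it is 25).
The critical path is still P2→P4→P6→P7→P8; finish is now 26 days.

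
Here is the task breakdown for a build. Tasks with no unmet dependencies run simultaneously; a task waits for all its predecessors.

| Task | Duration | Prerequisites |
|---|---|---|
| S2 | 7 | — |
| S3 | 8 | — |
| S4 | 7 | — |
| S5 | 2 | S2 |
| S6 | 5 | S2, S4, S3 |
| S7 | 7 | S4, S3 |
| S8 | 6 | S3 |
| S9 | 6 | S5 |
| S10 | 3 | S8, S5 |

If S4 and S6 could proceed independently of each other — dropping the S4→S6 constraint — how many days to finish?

Before: longest chain S3→S8→S10 = 8+6+3 = 17, finish 17.
Dropping S4→S6 doesn't change S6's earliest start (8); another predecessor still binds.
The longest chain is now S3→S8→S10 = 8+6+3 = 17, so the build takes 17 days.

17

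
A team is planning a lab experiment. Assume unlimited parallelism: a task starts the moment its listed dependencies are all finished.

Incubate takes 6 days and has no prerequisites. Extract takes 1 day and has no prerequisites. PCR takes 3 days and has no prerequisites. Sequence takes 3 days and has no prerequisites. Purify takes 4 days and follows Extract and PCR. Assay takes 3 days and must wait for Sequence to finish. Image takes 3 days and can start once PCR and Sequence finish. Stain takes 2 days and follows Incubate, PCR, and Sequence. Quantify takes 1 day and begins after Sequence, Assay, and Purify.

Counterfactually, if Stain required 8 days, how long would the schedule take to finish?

14

As given, the longest chain is Incubate→Stain = 6+2 = 8, so the finish is 8 days.
Since Stain is critical, the +6 change carries straight to that chain (now 14 days).
That remains the longest chain; total 14 days.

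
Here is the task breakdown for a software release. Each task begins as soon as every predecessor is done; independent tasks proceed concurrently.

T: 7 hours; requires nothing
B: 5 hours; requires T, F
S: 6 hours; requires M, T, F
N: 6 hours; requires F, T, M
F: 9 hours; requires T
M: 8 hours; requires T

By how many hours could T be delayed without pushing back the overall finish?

0

The longest chain is T→F→N = 7+9+6 = 22; overall finish 22 hours.
The longest chain containing T totals 22 hours.
Slack of T = 0 − 0 = 0 hours.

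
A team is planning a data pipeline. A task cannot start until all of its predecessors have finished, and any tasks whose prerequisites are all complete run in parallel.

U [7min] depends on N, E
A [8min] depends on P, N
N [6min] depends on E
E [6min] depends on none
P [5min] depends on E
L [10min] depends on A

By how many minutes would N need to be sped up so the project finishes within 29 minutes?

1

Current finish: 30 minutes; target: 29.
N is on every critical path, so each minute cut from N cuts the finish by one (this holds down to a finish of 29).
Need 30 − 29 = 1 minute off N → N becomes 5 minutes, finish becomes 29.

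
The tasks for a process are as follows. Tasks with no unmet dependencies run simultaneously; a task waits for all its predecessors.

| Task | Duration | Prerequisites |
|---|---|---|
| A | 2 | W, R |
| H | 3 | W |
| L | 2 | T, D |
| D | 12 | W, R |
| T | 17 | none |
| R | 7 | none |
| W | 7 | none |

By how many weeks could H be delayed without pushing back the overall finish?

R→D→L = 7+12+2 = 21 sets the makespan at 21 weeks.
The longest chain containing H totals 10 weeks.
Slack of H = 18 − 7 = 11 weeks.

11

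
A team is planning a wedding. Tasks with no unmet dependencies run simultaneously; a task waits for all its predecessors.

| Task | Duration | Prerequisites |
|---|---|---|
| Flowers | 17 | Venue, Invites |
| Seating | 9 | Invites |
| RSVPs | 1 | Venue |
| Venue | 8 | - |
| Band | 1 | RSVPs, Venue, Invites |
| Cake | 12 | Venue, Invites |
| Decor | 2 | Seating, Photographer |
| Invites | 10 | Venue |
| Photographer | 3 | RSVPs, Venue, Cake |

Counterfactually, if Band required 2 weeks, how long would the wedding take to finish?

Actual critical path: Venue→Invites→Flowers = 8+10+17 = 35 ⇒ 35 weeks.
Band is off the critical path — its longest chain is 19 weeks, giving 16 of slack.
No other chain overtakes it, so the finish is 35 weeks.

35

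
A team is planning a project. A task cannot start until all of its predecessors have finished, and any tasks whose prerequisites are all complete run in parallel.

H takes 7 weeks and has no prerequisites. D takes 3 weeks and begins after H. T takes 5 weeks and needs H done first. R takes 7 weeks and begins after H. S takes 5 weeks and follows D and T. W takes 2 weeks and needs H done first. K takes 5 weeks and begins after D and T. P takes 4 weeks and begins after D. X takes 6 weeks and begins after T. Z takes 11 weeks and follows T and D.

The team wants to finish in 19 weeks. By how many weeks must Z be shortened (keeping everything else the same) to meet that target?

4

Current finish: 23 weeks; target: 19.
Z is on every critical path, so each week cut from Z cuts the finish by one (this holds down to a finish of 18).
Need 23 − 19 = 4 weeks off Z → Z becomes 7 weeks, finish becomes 19.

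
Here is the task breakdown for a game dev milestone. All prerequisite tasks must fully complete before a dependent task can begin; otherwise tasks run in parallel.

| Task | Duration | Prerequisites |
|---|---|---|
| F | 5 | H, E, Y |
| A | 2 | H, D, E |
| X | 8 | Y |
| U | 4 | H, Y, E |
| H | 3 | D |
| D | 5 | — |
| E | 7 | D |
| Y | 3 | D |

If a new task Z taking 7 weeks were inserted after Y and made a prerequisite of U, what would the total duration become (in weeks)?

19

Originally the plan takes 17 weeks.
With Z inserted, U now waits for max(H, Y, E, Z).
New critical path: D→Y→Z→U = 5+3+7+4 = 19 ⇒ 19 weeks.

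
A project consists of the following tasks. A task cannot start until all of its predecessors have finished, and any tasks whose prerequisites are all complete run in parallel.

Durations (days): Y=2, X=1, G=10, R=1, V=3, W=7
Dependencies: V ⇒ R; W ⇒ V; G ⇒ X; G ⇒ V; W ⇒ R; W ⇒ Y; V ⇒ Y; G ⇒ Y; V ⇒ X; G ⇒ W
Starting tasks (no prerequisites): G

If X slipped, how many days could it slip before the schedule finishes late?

1

The longest chain is G→W→V→Y = 10+7+3+2 = 22; overall finish 22 days.
Longest path through X: 21 days (earliest finish 21, latest finish 22).
Slack of X = 21 − 20 = 1 day.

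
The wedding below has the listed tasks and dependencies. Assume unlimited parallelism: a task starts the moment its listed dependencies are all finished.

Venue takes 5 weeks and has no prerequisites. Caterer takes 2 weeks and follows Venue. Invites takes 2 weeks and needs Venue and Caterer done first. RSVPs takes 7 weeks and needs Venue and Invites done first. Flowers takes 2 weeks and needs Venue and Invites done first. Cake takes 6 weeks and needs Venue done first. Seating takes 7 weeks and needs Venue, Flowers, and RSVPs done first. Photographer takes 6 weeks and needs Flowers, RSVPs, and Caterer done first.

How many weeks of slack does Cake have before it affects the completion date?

Critical path: Venue→Caterer→Invites→RSVPs→Seating = 5+2+2+7+7 = 23, so the finish is 23 weeks.
Cake finishes as early as 11 and must finish by 23.
Float = 23 − 11 = 12.

12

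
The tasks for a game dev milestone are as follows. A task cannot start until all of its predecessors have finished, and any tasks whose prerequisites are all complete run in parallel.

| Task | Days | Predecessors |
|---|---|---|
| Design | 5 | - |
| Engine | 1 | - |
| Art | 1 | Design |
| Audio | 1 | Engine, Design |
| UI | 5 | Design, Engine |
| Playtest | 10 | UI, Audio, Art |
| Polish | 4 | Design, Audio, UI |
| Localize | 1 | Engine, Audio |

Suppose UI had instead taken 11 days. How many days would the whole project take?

26

As given, the longest chain is Design→UI→Playtest = 5+5+10 = 20, so the finish is 20 days.
UI is on the critical path; changing it to 11 makes that path 26 days.
No other chain overtakes it, so the finish is 26 days.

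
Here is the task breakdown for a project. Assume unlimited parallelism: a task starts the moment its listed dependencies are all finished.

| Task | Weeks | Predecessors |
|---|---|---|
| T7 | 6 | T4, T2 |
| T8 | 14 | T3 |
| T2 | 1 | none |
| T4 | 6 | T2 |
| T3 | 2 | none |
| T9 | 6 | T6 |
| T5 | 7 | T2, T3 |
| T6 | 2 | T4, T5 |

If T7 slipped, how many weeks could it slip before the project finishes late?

The longest chain is T3→T5→T6→T9 = 2+7+2+6 = 17; overall finish 17 weeks.
Longest path through T7: 13 weeks (earliest finish 13, latest finish 17).
So T7 can slip 17 − 13 = 4 weeks.

4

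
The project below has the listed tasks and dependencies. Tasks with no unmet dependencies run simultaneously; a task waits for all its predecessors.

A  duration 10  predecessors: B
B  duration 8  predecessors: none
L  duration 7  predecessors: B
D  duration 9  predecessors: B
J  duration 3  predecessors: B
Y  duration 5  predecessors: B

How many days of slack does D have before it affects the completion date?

1

B→A = 8+10 = 18 sets the makespan at 18 days.
The longest chain containing D totals 17 days.
Slack of D = 9 − 8 = 1 day.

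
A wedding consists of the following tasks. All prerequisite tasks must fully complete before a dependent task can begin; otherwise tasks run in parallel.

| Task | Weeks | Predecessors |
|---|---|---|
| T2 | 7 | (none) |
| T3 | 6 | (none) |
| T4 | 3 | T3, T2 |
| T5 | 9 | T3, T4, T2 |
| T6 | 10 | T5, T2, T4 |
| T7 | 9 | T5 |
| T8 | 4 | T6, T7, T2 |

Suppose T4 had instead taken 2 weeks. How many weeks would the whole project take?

The binding path is T2→T4→T5→T6→T8 = 7+3+9+10+4 = 33; finish at 33 weeks.
Since T4 is critical, the -1 change carries straight to that chain (now 32 weeks).
The critical path is still T2→T4→T5→T6→T8; finish is now 32 weeks.

32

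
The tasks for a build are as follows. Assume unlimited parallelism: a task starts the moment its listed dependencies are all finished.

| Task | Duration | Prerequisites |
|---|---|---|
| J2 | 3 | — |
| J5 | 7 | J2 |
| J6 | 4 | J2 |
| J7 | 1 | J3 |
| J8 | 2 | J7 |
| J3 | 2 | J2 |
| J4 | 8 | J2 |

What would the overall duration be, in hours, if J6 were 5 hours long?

Critical path before the change: J2→J4 = 3+8 = 11 giving 11 hours.
J6 has 4 hours of float (longest path through it is 7).
The critical path is still J2→J4; finish is now 11 hours.

11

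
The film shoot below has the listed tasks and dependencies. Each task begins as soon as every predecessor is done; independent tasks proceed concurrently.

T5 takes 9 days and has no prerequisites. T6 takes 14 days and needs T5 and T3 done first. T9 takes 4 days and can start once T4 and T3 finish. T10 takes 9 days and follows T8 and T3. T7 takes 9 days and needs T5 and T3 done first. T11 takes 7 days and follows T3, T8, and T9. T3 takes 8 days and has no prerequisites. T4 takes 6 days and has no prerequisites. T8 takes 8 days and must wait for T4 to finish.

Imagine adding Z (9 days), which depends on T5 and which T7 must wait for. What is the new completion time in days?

Originally the film shoot takes 23 days.
With Z inserted, T7 now waits for max(T5, T3, Z).
New critical path: T5→Z→T7 = 9+9+9 = 27 ⇒ 27 days.

27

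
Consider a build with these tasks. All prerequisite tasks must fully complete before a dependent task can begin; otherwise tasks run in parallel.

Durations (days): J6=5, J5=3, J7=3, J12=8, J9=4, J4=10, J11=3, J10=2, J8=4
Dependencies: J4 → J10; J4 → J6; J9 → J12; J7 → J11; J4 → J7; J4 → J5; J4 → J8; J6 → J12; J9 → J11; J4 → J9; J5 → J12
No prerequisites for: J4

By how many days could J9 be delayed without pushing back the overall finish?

1

The longest chain is J4→J6→J12 = 10+5+8 = 23; overall finish 23 days.
The longest chain containing J9 totals 22 days.
Slack of J9 = 11 − 10 = 1 day.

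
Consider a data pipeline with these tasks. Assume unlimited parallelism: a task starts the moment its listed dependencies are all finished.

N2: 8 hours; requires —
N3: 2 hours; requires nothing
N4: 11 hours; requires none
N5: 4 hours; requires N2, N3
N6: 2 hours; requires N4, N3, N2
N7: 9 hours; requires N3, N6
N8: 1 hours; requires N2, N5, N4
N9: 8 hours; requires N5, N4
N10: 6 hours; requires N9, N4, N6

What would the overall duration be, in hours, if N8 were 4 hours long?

As given, the longest chain is N2→N5→N9→N10 = 8+4+8+6 = 26, so the finish is 26 hours.
N8 is off the critical path — its longest chain is 13 hours, giving 13 of slack.
No other chain overtakes it, so the finish is 26 hours.

26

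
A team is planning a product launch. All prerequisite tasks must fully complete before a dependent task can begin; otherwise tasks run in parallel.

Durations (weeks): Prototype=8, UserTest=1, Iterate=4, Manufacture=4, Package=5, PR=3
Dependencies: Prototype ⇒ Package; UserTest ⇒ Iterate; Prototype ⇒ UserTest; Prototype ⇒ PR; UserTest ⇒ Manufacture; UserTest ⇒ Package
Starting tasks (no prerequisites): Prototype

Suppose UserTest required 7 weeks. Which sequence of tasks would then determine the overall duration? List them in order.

As given, the longest chain is Prototype→UserTest→Package = 8+1+5 = 14, so the finish is 14 weeks.
UserTest is on the critical path; changing it to 7 makes that path 20 weeks.
The critical path is still Prototype→UserTest→Package; finish is now 20 weeks.

Prototype, UserTest, Package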